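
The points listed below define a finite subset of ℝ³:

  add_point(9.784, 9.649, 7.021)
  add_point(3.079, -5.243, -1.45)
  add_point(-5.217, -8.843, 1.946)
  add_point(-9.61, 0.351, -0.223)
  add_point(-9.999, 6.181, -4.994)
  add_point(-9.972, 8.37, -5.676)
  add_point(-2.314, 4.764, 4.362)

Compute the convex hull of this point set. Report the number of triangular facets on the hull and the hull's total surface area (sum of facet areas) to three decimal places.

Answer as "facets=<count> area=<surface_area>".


facets=10 area=618.847

7 of the 7 inputs are extreme points: [0, 1, 2, 3, 4, 5, 6].

Facet areas (half cross-product norm):
  f1: (p1, p2, p4) → 81.0079
  f2: (p1, p5, p4) → 15.1540
  f3: (p1, p2, p0) → 79.2326
  f4: (p1, p5, p0) → 173.2901
  f5: (p6, p2, p0) → 76.9547
  f6: (p6, p5, p0) → 71.0985
  f7: (p3, p2, p4) → 21.5917
  f8: (p3, p6, p2) → 50.4246
  f9: (p3, p5, p4) → 3.2789
  f10: (p3, p6, p5) → 46.8147
Σ area = 618.847

Euler characteristic 7−15+10 = 2 ✓


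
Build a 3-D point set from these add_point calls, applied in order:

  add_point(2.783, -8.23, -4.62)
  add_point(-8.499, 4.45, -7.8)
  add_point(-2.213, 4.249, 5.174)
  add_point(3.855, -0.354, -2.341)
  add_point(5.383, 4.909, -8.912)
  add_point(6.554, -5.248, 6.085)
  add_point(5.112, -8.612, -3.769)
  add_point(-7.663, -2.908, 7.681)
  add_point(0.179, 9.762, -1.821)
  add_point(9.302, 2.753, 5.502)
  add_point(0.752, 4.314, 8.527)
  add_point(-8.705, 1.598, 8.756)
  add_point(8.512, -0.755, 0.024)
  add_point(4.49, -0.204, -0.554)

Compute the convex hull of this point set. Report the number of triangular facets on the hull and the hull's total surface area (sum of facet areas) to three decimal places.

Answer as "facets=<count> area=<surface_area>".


facets=18 area=969.625

Hull vertices (11/14): indices [0, 1, 4, 5, 6, 7, 8, 9, 10, 11, 12].

Per-facet area ½‖(b−a)×(c−a)‖:
  f1: (p8, p4, p9) → 66.8850
  f2: (p0, p4, p6) → 17.5946
  f3: (p12, p4, p9) → 32.5230
  f4: (p12, p4, p6) → 51.6542
  f5: (p12, p5, p9) → 24.2703
  f6: (p12, p5, p6) → 35.2394
  f7: (p10, p8, p11) → 57.3173
  f8: (p10, p8, p9) → 53.1266
  f9: (p10, p5, p11) → 54.3761
  f10: (p10, p5, p9) → 38.4928
  f11: (p1, p8, p11) → 90.2516
  f12: (p1, p8, p4) → 58.1488
  f13: (p1, p0, p4) → 95.1418
  f14: (p7, p5, p6) → 76.1757
  f15: (p7, p0, p6) → 19.7796
  f16: (p7, p5, p11) → 31.6419
  f17: (p7, p1, p11) → 39.8040
  f18: (p7, p1, p0) → 127.2022
Σ area = 969.625

Check V−E+F: 11 − 27 + 18 = 2.


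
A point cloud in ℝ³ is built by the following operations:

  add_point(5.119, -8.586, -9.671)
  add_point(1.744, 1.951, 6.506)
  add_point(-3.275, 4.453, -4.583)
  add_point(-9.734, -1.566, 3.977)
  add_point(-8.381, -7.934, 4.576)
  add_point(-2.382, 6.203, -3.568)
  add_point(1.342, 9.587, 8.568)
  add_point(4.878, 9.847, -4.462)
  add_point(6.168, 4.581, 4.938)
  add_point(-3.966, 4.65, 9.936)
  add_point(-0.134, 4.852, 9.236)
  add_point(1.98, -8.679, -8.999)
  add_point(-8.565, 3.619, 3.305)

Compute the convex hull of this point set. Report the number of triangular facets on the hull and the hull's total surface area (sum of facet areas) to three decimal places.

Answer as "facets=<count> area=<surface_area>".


facets=22 area=920.659

Hull vertices (13/13): indices [0, 1, 2, 3, 4, 5, 6, 7, 8, 9, 10, 11, 12].

Area of each hull facet:
  f1: (p7, p0, p8) → 101.0794
  f2: (p6, p7, p8) → 42.5522
  f3: (p2, p7, p0) → 79.7699
  f4: (p1, p0, p8) → 52.3467
  f5: (p1, p4, p0) → 130.4784
  f6: (p11, p2, p3) → 91.0351
  f7: (p11, p2, p0) → 21.9758
  f8: (p11, p4, p3) → 55.6221
  f9: (p11, p4, p0) → 17.9227
  f10: (p12, p2, p3) → 24.2854
  f11: (p9, p4, p3) → 30.8032
  f12: (p9, p12, p3) → 21.5660
  f13: (p9, p12, p6) → 28.2150
  f14: (p5, p2, p7) → 6.7772
  f15: (p5, p12, p2) → 10.5023
  f16: (p5, p6, p7) → 51.7544
  f17: (p5, p12, p6) → 57.5273
  f18: (p10, p1, p4) → 30.5487
  f19: (p10, p9, p4) → 26.9089
  f20: (p10, p9, p6) → 9.0958
  f21: (p10, p6, p8) → 18.3069
  f22: (p10, p1, p8) → 11.5851
Σ area = 920.659

Euler: V−E+F = 13−33+22 = 2.


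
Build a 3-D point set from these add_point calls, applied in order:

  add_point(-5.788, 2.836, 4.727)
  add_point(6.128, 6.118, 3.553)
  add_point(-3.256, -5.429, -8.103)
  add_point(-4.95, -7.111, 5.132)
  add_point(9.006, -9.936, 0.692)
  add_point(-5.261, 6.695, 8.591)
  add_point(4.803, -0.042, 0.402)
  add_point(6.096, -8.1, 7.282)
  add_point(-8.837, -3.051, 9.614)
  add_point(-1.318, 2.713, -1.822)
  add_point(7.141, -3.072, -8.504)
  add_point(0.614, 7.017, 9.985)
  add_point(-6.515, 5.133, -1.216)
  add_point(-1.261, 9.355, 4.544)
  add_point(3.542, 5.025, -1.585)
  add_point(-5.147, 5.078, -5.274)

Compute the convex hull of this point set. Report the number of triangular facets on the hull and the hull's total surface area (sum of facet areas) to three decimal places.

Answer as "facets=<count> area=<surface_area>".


Extreme-point indices: [1, 2, 3, 4, 5, 7, 8, 10, 11, 12, 13, 14, 15] — 13 of 16 on the boundary.

Per-facet area ½‖(b−a)×(c−a)‖:
  f1: (p2, p10, p4) → 62.0136
  f2: (p2, p15, p10) → 58.8787
  f3: (p12, p15, p13) → 17.1189
  f4: (p12, p2, p8) → 89.6509
  f5: (p12, p2, p15) → 22.4877
  f6: (p7, p11, p8) → 100.5691
  f7: (p5, p11, p8) → 29.4213
  f8: (p5, p11, p13) → 16.5248
  f9: (p5, p12, p8) → 51.9830
  f10: (p5, p12, p13) → 27.4841
  f11: (p1, p10, p4) → 85.2856
  f12: (p1, p7, p4) → 54.6325
  f13: (p1, p7, p11) → 62.3551
  f14: (p1, p11, p13) → 23.9371
  f15: (p3, p2, p8) → 38.2666
  f16: (p3, p2, p4) → 92.4740
  f17: (p3, p7, p8) → 36.0653
  f18: (p3, p7, p4) → 40.8081
  f19: (p14, p15, p13) → 40.9245
  f20: (p14, p1, p13) → 23.2096
  f21: (p14, p15, p10) → 52.9722
  f22: (p14, p1, p10) → 27.8441
Σ area = 1054.907

Check V−E+F: 13 − 33 + 22 = 2.

facets=22 area=1054.907


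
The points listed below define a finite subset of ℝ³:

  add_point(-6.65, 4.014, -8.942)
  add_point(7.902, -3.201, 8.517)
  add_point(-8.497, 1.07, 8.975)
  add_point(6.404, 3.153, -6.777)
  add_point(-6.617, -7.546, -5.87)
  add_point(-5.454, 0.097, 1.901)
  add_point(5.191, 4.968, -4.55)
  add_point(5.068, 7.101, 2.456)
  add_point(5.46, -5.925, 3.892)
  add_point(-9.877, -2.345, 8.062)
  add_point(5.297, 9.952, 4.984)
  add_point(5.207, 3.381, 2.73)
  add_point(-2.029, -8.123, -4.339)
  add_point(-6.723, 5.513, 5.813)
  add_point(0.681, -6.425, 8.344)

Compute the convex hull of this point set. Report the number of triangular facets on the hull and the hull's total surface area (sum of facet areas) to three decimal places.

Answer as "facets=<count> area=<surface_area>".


facets=20 area=1030.070

12 of the 15 inputs are extreme points: [0, 1, 2, 3, 4, 6, 8, 9, 10, 12, 13, 14].

Triangle areas on the boundary:
  f1: (p4, p0, p9) → 90.6327
  f2: (p2, p10, p1) → 106.9943
  f3: (p3, p10, p1) → 91.0247
  f4: (p3, p4, p0) → 78.8462
  f5: (p14, p4, p9) → 82.2184
  f6: (p14, p2, p9) → 21.4783
  f7: (p14, p2, p1) → 41.9698
  f8: (p13, p0, p10) → 95.1631
  f9: (p13, p2, p10) → 29.6441
  f10: (p13, p0, p9) → 64.0603
  f11: (p13, p2, p9) → 8.0073
  f12: (p6, p0, p10) → 63.7854
  f13: (p6, p3, p10) → 7.3599
  f14: (p6, p3, p0) → 19.6969
  f15: (p12, p3, p4) → 31.7634
  f16: (p12, p14, p4) → 27.8669
  f17: (p8, p14, p1) → 18.9407
  f18: (p8, p12, p14) → 37.1513
  f19: (p8, p3, p1) → 39.8661
  f20: (p8, p12, p3) → 73.6000
Σ area = 1030.070

Check V−E+F: 12 − 30 + 20 = 2.


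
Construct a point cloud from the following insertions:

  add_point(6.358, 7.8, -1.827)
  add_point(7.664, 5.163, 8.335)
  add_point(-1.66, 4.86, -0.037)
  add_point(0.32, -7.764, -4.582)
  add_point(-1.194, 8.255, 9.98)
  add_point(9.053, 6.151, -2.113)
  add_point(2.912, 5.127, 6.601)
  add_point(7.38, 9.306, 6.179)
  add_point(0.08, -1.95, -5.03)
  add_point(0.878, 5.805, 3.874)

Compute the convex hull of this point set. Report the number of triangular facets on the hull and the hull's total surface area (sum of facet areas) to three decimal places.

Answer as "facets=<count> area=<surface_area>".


Extreme-point indices: [0, 1, 2, 3, 4, 5, 7, 8] — 8 of 10 on the boundary.

Per-facet area ½‖(b−a)×(c−a)‖:
  f1: (p4, p3, p2) → 56.9367
  f2: (p1, p3, p5) → 87.9332
  f3: (p1, p4, p3) → 93.7801
  f4: (p8, p3, p2) → 16.6207
  f5: (p8, p3, p5) → 28.9964
  f6: (p7, p1, p5) → 21.0106
  f7: (p7, p1, p4) → 21.4922
  f8: (p0, p8, p2) → 37.5874
  f9: (p0, p8, p5) → 19.0828
  f10: (p0, p7, p5) → 12.9839
  f11: (p0, p4, p2) → 46.1407
  f12: (p0, p7, p4) → 37.4178
Σ area = 479.982

Euler characteristic 8−18+12 = 2 ✓

facets=12 area=479.982


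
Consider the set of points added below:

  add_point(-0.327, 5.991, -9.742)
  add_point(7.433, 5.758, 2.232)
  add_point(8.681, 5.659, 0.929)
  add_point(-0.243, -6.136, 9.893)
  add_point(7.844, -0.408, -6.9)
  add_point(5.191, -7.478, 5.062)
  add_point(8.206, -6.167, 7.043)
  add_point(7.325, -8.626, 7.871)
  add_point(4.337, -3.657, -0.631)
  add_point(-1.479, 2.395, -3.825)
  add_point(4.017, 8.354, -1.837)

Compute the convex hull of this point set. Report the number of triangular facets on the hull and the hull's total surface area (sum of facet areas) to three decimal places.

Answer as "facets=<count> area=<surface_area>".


facets=18 area=573.440

Extreme-point indices: [0, 1, 2, 3, 4, 5, 6, 7, 8, 9, 10] — 11 of 11 on the boundary.

Facet areas (half cross-product norm):
  f1: (p10, p3, p9) → 67.0928
  f2: (p10, p4, p2) → 29.7404
  f3: (p6, p4, p2) → 65.0847
  f4: (p6, p4, p7) → 16.3186
  f5: (p6, p3, p7) → 11.2068
  f6: (p5, p3, p7) → 13.7129
  f7: (p5, p4, p7) → 19.0655
  f8: (p5, p3, p9) → 54.8532
  f9: (p1, p10, p2) → 5.3281
  f10: (p1, p10, p3) → 44.0881
  f11: (p1, p6, p2) → 11.4547
  f12: (p1, p6, p3) → 57.3325
  f13: (p0, p10, p9) → 28.1806
  f14: (p0, p10, p4) → 45.3647
  f15: (p8, p5, p9) → 20.6702
  f16: (p8, p5, p4) → 15.2681
  f17: (p8, p0, p9) → 26.5535
  f18: (p8, p0, p4) → 42.1246
Σ area = 573.440

Check V−E+F: 11 − 27 + 18 = 2.


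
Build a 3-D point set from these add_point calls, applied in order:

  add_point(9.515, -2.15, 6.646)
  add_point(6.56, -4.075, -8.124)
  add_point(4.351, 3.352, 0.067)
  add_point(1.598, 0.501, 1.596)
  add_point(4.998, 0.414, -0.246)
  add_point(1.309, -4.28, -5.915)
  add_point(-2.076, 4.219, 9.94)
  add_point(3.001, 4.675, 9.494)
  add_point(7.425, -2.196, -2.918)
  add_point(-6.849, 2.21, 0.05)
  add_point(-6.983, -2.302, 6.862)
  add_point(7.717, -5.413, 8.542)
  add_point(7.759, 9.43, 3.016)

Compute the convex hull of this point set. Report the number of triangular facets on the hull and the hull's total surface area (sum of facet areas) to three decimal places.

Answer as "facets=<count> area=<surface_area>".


facets=14 area=743.783

Extreme-point indices: [0, 1, 5, 6, 7, 9, 10, 11, 12] — 9 of 13 on the boundary.

Triangle areas on the boundary:
  f1: (p1, p12, p0) → 91.2931
  f2: (p9, p1, p12) → 125.0465
  f3: (p6, p9, p10) → 35.3457
  f4: (p6, p9, p12) → 72.9586
  f5: (p5, p9, p10) → 48.6785
  f6: (p5, p9, p1) → 20.5984
  f7: (p11, p6, p10) → 59.4545
  f8: (p11, p5, p10) → 103.1625
  f9: (p11, p1, p0) → 30.6604
  f10: (p11, p5, p1) → 45.1813
  f11: (p7, p12, p0) → 45.2267
  f12: (p7, p6, p12) → 18.9079
  f13: (p7, p11, p0) → 20.4366
  f14: (p7, p11, p6) → 26.8321
Σ area = 743.783

Euler: V−E+F = 9−21+14 = 2.


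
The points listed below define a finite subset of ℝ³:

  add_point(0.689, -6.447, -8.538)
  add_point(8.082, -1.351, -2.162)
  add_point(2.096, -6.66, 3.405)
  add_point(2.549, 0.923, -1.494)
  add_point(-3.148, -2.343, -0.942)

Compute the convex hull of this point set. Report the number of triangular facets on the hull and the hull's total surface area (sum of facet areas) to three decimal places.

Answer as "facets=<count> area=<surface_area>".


Points on the hull: [0, 1, 2, 3, 4] (5 of 5).

Per-facet area ½‖(b−a)×(c−a)‖:
  f1: (p0, p2, p4) → 38.0193
  f2: (p0, p2, p1) → 50.5964
  f3: (p3, p2, p4) → 25.7160
  f4: (p3, p2, p1) → 26.5938
  f5: (p3, p0, p4) → 30.4817
  f6: (p3, p0, p1) → 30.6847
Σ area = 202.092

Euler: V−E+F = 5−9+6 = 2.

facets=6 area=202.092


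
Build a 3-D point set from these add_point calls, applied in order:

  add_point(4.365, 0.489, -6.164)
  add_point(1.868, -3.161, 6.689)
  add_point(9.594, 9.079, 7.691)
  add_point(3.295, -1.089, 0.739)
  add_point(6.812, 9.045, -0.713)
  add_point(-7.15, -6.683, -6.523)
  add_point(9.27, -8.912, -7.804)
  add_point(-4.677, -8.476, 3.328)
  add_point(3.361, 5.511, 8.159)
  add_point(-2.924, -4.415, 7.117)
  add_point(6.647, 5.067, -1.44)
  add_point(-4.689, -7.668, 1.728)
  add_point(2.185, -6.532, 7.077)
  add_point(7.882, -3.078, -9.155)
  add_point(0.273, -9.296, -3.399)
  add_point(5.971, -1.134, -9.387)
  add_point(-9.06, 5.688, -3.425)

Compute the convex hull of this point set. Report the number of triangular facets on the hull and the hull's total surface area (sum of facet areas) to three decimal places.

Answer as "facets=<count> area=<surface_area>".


facets=20 area=1094.950

12 of the 17 inputs are extreme points: [2, 4, 5, 6, 7, 8, 9, 12, 13, 14, 15, 16].

Per-facet area ½‖(b−a)×(c−a)‖:
  f1: (p4, p2, p16) → 64.6234
  f2: (p4, p15, p16) → 104.3207
  f3: (p5, p15, p16) → 92.0697
  f4: (p6, p5, p14) → 33.5350
  f5: (p8, p2, p16) → 49.6263
  f6: (p8, p9, p16) → 89.8933
  f7: (p7, p5, p14) → 34.3854
  f8: (p7, p9, p16) → 45.8687
  f9: (p7, p5, p16) → 66.4744
  f10: (p13, p4, p2) → 55.9379
  f11: (p13, p6, p2) → 59.8381
  f12: (p13, p4, p15) → 16.4511
  f13: (p13, p5, p15) → 18.6741
  f14: (p13, p6, p5) → 48.1598
  f15: (p12, p7, p9) → 16.1047
  f16: (p12, p6, p2) → 143.9346
  f17: (p12, p6, p14) → 53.3548
  f18: (p12, p7, p14) → 33.6194
  f19: (p12, p8, p2) → 35.9363
  f20: (p12, p8, p9) → 32.1425
Σ area = 1094.950

Euler characteristic 12−30+20 = 2 ✓


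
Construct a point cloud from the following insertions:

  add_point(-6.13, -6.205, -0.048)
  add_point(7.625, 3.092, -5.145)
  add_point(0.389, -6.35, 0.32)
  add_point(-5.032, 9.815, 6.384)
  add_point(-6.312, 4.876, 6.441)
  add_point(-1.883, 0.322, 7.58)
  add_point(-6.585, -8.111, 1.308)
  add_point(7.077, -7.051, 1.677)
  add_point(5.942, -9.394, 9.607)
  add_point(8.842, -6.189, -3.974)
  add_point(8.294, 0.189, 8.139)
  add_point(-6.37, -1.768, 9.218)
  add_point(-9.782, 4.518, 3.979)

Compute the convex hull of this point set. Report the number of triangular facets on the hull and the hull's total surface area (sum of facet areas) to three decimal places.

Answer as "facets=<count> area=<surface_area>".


9 of the 13 inputs are extreme points: [0, 1, 3, 6, 8, 9, 10, 11, 12].

Area of each hull facet:
  f1: (p3, p1, p12) → 69.0512
  f2: (p0, p1, p12) → 103.3889
  f3: (p0, p1, p9) → 72.6945
  f4: (p10, p3, p1) → 108.4397
  f5: (p10, p1, p9) → 60.4510
  f6: (p10, p8, p9) → 65.0236
  f7: (p11, p3, p12) → 33.2167
  f8: (p11, p10, p8) → 68.7226
  f9: (p11, p10, p3) → 86.0594
  f10: (p6, p11, p8) → 70.2997
  f11: (p6, p8, p9) → 99.6505
  f12: (p6, p0, p9) → 17.4100
  f13: (p6, p0, p12) → 12.6832
  f14: (p6, p11, p12) → 44.9411
Σ area = 912.032

Check V−E+F: 9 − 21 + 14 = 2.

facets=14 area=912.032


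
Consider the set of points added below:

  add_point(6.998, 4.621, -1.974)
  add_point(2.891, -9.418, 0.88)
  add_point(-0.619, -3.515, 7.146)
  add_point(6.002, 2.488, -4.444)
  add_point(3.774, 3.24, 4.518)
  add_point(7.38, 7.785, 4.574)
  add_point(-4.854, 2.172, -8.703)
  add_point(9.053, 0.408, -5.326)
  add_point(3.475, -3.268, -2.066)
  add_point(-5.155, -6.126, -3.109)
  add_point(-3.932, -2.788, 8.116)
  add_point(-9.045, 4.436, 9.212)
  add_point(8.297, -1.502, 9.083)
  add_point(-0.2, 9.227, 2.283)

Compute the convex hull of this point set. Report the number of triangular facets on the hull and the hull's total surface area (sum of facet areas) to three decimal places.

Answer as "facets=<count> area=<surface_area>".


facets=18 area=932.247

11 of the 14 inputs are extreme points: [0, 1, 3, 5, 6, 7, 9, 10, 11, 12, 13].

Area of each hull facet:
  f1: (p12, p1, p7) → 77.3317
  f2: (p3, p6, p7) → 16.8622
  f3: (p9, p6, p11) → 83.0789
  f4: (p9, p1, p7) → 62.7972
  f5: (p9, p6, p7) → 70.6771
  f6: (p10, p12, p11) → 48.4176
  f7: (p10, p12, p1) → 65.4282
  f8: (p10, p9, p11) → 50.2895
  f9: (p10, p9, p1) → 51.9141
  f10: (p5, p12, p7) → 63.3035
  f11: (p5, p12, p11) → 88.2184
  f12: (p0, p3, p7) → 6.2252
  f13: (p0, p5, p7) → 11.9511
  f14: (p0, p3, p6) → 16.5845
  f15: (p13, p6, p11) → 84.6514
  f16: (p13, p5, p11) → 43.8937
  f17: (p13, p0, p6) → 62.0839
  f18: (p13, p0, p5) → 28.5391
Σ area = 932.247

Euler characteristic 11−27+18 = 2 ✓


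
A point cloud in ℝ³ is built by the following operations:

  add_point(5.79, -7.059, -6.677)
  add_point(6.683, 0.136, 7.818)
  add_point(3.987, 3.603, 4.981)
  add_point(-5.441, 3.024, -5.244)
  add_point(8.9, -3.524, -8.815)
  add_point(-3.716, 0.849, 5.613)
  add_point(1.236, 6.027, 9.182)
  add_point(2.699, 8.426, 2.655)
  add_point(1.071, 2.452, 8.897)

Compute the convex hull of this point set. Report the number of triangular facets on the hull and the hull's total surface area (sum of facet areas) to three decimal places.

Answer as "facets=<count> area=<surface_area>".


8 of the 9 inputs are extreme points: [0, 1, 3, 4, 5, 6, 7, 8].

Facet areas (half cross-product norm):
  f1: (p7, p4, p3) → 97.9996
  f2: (p6, p7, p3) → 42.5969
  f3: (p5, p6, p3) → 41.0734
  f4: (p1, p6, p7) → 28.8840
  f5: (p1, p7, p4) → 87.5141
  f6: (p8, p5, p6) → 10.1474
  f7: (p8, p1, p6) → 10.3849
  f8: (p8, p1, p5) → 15.7684
  f9: (p0, p1, p4) → 41.8806
  f10: (p0, p1, p5) → 84.4262
  f11: (p0, p4, p3) → 39.1812
  f12: (p0, p5, p3) → 83.9681
Σ area = 583.825

Check V−E+F: 8 − 18 + 12 = 2.

facets=12 area=583.825


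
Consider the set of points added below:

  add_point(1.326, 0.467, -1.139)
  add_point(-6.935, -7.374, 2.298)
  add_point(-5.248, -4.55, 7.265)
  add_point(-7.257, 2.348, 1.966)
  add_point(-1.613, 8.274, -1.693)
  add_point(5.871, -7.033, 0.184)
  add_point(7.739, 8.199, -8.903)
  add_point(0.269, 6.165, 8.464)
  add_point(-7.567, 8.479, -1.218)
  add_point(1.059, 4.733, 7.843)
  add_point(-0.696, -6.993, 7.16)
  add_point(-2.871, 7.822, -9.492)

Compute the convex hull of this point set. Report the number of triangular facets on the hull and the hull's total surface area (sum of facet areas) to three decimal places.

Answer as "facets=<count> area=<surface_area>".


facets=18 area=853.043

Extreme-point indices: [1, 2, 3, 4, 5, 6, 7, 8, 9, 10, 11] — 11 of 12 on the boundary.

Area of each hull facet:
  f1: (p11, p6, p8) → 45.5075
  f2: (p11, p1, p8) → 77.0867
  f3: (p11, p5, p6) → 94.2784
  f4: (p11, p5, p1) → 120.8272
  f5: (p4, p6, p8) → 19.2706
  f6: (p4, p7, p8) → 31.3200
  f7: (p4, p7, p6) → 55.7296
  f8: (p3, p7, p8) → 36.8260
  f9: (p3, p2, p7) → 46.1009
  f10: (p3, p1, p8) → 14.4764
  f11: (p3, p2, p1) → 26.0960
  f12: (p10, p2, p7) → 31.2854
  f13: (p10, p5, p1) → 37.7712
  f14: (p10, p2, p1) → 15.3913
  f15: (p9, p10, p7) → 6.7284
  f16: (p9, p10, p5) → 56.8050
  f17: (p9, p7, p6) → 15.1391
  f18: (p9, p5, p6) → 122.4037
Σ area = 853.043

Check V−E+F: 11 − 27 + 18 = 2.


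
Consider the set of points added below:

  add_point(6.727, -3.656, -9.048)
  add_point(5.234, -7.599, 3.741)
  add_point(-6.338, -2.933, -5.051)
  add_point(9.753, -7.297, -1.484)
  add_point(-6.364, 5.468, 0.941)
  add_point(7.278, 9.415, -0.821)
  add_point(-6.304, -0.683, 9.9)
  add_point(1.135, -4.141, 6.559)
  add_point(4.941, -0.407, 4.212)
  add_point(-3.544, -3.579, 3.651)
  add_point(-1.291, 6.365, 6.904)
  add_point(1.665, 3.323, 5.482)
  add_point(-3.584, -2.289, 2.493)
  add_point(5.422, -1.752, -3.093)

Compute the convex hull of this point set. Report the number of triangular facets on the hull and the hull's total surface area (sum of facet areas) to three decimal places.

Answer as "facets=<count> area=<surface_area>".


Hull vertices (11/14): indices [0, 1, 2, 3, 4, 5, 6, 7, 8, 9, 10].

Triangle areas on the boundary:
  f1: (p0, p5, p3) → 68.4695
  f2: (p10, p5, p4) → 47.0186
  f3: (p10, p6, p4) → 35.3895
  f4: (p2, p0, p3) → 60.7522
  f5: (p2, p6, p4) → 56.0617
  f6: (p2, p5, p4) → 72.9918
  f7: (p2, p0, p5) → 104.2525
  f8: (p8, p5, p3) → 55.5580
  f9: (p8, p10, p5) → 50.5633
  f10: (p1, p2, p3) → 52.7142
  f11: (p1, p8, p3) → 24.9261
  f12: (p7, p10, p6) → 38.8830
  f13: (p7, p8, p10) → 27.8287
  f14: (p7, p1, p6) → 6.8829
  f15: (p7, p1, p8) → 17.0218
  f16: (p9, p2, p6) → 25.5686
  f17: (p9, p1, p6) → 31.1677
  f18: (p9, p1, p2) → 41.9735
Σ area = 818.024

Euler characteristic 11−27+18 = 2 ✓

facets=18 area=818.024


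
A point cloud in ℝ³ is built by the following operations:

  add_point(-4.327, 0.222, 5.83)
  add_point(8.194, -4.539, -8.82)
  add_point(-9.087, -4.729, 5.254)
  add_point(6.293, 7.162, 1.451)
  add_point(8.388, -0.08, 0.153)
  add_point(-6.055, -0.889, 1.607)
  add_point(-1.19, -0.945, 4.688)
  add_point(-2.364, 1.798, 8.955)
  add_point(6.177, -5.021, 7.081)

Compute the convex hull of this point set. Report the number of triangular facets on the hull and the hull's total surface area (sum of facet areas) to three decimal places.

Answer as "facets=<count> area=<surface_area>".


facets=10 area=581.624

Hull vertices (7/9): indices [1, 2, 3, 4, 5, 7, 8].

Per-facet area ½‖(b−a)×(c−a)‖:
  f1: (p1, p3, p4) → 31.5532
  f2: (p8, p3, p4) → 31.7514
  f3: (p8, p1, p2) → 123.2774
  f4: (p8, p1, p4) → 39.3292
  f5: (p5, p1, p2) → 43.5544
  f6: (p5, p1, p3) → 110.3239
  f7: (p7, p8, p2) → 55.7772
  f8: (p7, p8, p3) → 65.2537
  f9: (p7, p5, p2) → 26.2625
  f10: (p7, p5, p3) → 54.5409
Σ area = 581.624

Euler: V−E+F = 7−15+10 = 2.


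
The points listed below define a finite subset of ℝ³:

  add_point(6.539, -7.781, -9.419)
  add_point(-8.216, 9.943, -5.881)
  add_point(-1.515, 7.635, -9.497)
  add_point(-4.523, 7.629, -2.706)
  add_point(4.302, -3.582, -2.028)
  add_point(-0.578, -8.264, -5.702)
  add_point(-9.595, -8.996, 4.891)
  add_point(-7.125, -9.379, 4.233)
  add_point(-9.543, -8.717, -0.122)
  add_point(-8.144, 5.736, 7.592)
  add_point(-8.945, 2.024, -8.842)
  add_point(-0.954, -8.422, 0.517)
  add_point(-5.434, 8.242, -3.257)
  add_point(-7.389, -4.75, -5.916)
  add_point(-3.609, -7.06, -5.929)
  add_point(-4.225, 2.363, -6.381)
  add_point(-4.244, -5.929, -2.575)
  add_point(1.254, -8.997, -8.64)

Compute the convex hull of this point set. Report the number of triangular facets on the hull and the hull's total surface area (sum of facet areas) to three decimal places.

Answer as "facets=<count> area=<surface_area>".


Extreme-point indices: [0, 1, 2, 3, 4, 6, 7, 8, 9, 10, 11, 12, 13, 17] — 14 of 18 on the boundary.

Per-facet area ½‖(b−a)×(c−a)‖:
  f1: (p9, p1, p6) → 105.4299
  f2: (p10, p1, p6) → 70.9571
  f3: (p17, p10, p0) → 35.8536
  f4: (p7, p9, p6) → 19.3519
  f5: (p2, p4, p0) → 64.4626
  f6: (p2, p10, p0) → 80.0654
  f7: (p2, p10, p1) → 31.5351
  f8: (p8, p10, p6) → 25.7381
  f9: (p8, p7, p6) → 6.2729
  f10: (p8, p7, p17) → 34.1359
  f11: (p11, p4, p9) → 65.6183
  f12: (p11, p7, p9) → 56.3389
  f13: (p11, p4, p0) → 32.9387
  f14: (p11, p17, p0) → 24.2149
  f15: (p11, p7, p17) → 24.9200
  f16: (p12, p9, p1) → 20.4083
  f17: (p12, p2, p1) → 15.3128
  f18: (p3, p4, p9) → 79.1027
  f19: (p3, p2, p4) → 51.9057
  f20: (p3, p12, p9) → 6.5718
  f21: (p3, p12, p2) → 4.5346
  f22: (p13, p17, p10) → 33.6271
  f23: (p13, p8, p10) → 18.9064
  f24: (p13, p8, p17) → 35.6904
Σ area = 943.893

Euler: V−E+F = 14−36+24 = 2.

facets=24 area=943.893


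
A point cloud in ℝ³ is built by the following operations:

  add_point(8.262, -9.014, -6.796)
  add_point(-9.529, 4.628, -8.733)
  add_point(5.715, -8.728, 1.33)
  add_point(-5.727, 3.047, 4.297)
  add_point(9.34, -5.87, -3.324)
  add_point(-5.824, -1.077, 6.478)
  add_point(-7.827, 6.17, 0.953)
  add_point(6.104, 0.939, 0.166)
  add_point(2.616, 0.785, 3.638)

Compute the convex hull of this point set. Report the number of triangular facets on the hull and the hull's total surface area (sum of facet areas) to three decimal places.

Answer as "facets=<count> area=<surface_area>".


Points on the hull: [0, 1, 2, 3, 4, 5, 6, 7, 8] (9 of 9).

Per-facet area ½‖(b−a)×(c−a)‖:
  f1: (p0, p4, p1) → 53.4078
  f2: (p7, p4, p1) → 72.9340
  f3: (p2, p0, p1) → 94.3964
  f4: (p2, p5, p1) → 122.9981
  f5: (p2, p0, p4) → 15.6683
  f6: (p2, p7, p4) → 26.8932
  f7: (p6, p5, p1) → 40.4157
  f8: (p6, p7, p1) → 74.0605
  f9: (p8, p2, p5) → 46.1003
  f10: (p8, p2, p7) → 23.7422
  f11: (p8, p6, p7) → 26.6062
  f12: (p3, p6, p5) → 6.1868
  f13: (p3, p8, p5) → 19.9140
  f14: (p3, p8, p6) → 18.7348
Σ area = 642.058

Check V−E+F: 9 − 21 + 14 = 2.

facets=14 area=642.058


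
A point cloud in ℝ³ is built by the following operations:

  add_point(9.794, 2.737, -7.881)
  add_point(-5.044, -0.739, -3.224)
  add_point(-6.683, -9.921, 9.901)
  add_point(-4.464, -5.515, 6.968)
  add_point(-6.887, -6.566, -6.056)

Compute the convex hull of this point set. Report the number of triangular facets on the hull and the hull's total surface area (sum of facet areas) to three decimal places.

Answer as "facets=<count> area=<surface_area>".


Points on the hull: [0, 1, 2, 3, 4] (5 of 5).

Triangle areas on the boundary:
  f1: (p2, p0, p4) → 153.8294
  f2: (p1, p0, p4) → 50.8357
  f3: (p1, p2, p4) → 53.3580
  f4: (p3, p2, p0) → 30.6552
  f5: (p3, p1, p0) → 85.4110
  f6: (p3, p1, p2) → 20.7305
Σ area = 394.820

Euler characteristic 5−9+6 = 2 ✓

facets=6 area=394.820


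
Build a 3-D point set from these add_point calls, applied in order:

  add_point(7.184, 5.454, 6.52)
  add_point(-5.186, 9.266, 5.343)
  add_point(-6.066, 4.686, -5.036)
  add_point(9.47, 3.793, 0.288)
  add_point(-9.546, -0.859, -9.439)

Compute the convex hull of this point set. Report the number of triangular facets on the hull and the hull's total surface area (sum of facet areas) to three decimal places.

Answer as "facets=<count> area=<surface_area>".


Hull vertices (5/5): indices [0, 1, 2, 3, 4].

Triangle areas on the boundary:
  f1: (p0, p3, p4) → 73.7496
  f2: (p0, p1, p4) → 118.7133
  f3: (p0, p1, p3) → 42.3261
  f4: (p2, p3, p4) → 53.7897
  f5: (p2, p1, p4) → 25.2967
  f6: (p2, p1, p3) → 87.7780
Σ area = 401.653

Euler: V−E+F = 5−9+6 = 2.

facets=6 area=401.653


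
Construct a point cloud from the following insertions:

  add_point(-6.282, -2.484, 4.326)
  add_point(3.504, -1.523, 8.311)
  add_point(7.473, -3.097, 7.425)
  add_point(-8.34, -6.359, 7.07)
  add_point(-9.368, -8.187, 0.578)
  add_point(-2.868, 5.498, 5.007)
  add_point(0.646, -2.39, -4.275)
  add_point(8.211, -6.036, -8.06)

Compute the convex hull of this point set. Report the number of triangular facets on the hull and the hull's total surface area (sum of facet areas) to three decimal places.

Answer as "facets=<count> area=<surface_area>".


facets=10 area=599.066

Points on the hull: [1, 2, 3, 4, 5, 6, 7] (7 of 8).

Triangle areas on the boundary:
  f1: (p2, p7, p4) → 138.6990
  f2: (p2, p5, p7) → 107.7623
  f3: (p2, p1, p5) → 14.1466
  f4: (p6, p7, p4) → 44.8079
  f5: (p6, p5, p4) → 77.6420
  f6: (p6, p5, p7) → 36.9170
  f7: (p3, p2, p4) → 53.7080
  f8: (p3, p2, p1) → 20.4621
  f9: (p3, p5, p4) → 44.5589
  f10: (p3, p1, p5) → 60.3618
Σ area = 599.066

Euler: V−E+F = 7−15+10 = 2.


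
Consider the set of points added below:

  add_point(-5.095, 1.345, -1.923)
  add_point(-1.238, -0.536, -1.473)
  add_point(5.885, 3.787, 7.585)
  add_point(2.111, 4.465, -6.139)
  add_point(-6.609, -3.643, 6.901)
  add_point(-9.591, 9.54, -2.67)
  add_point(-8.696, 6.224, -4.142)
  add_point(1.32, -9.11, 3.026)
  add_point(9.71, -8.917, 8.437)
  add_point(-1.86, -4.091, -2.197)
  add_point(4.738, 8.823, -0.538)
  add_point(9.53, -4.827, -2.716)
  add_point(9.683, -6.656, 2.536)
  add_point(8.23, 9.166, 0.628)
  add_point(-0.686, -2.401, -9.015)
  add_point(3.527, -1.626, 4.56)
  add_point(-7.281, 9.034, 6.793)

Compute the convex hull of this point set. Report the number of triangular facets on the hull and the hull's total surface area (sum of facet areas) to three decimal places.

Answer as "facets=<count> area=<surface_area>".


facets=22 area=1109.493

Hull vertices (13/17): indices [2, 3, 4, 5, 6, 7, 8, 10, 11, 12, 13, 14, 16].

Area of each hull facet:
  f1: (p4, p7, p8) → 46.8120
  f2: (p4, p14, p7) → 72.2409
  f3: (p3, p14, p5) → 52.2085
  f4: (p11, p7, p8) → 50.8535
  f5: (p11, p14, p7) → 64.0451
  f6: (p11, p3, p14) → 46.3115
  f7: (p11, p3, p13) → 62.2648
  f8: (p16, p4, p8) → 102.1049
  f9: (p16, p13, p5) → 80.6194
  f10: (p16, p4, p5) → 61.7514
  f11: (p6, p14, p5) → 10.2738
  f12: (p6, p4, p5) → 26.3964
  f13: (p6, p4, p14) → 92.1884
  f14: (p10, p13, p5) → 5.9852
  f15: (p10, p3, p5) → 49.7214
  f16: (p10, p3, p13) → 11.0348
  f17: (p12, p13, p8) → 44.7521
  f18: (p12, p11, p8) → 0.6778
  f19: (p12, p11, p13) → 39.9727
  f20: (p2, p13, p8) → 50.9347
  f21: (p2, p16, p8) → 73.7623
  f22: (p2, p16, p13) → 64.5808
Σ area = 1109.493

Check V−E+F: 13 − 33 + 22 = 2.


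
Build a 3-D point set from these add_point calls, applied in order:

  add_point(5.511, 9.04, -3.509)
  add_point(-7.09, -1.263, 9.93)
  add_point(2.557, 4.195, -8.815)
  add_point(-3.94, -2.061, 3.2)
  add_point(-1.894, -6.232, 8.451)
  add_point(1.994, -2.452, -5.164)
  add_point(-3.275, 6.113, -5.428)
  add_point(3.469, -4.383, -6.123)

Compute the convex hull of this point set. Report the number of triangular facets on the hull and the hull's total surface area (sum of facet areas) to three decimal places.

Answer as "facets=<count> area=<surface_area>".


Points on the hull: [0, 1, 2, 3, 4, 6, 7] (7 of 8).

Area of each hull facet:
  f1: (p4, p0, p1) → 75.5610
  f2: (p6, p0, p1) → 81.5593
  f3: (p6, p2, p0) → 26.7695
  f4: (p7, p6, p2) → 31.0425
  f5: (p7, p4, p0) → 108.1130
  f6: (p7, p2, p0) → 32.8794
  f7: (p3, p6, p1) → 35.4863
  f8: (p3, p7, p6) → 64.1316
  f9: (p3, p4, p1) → 22.8685
  f10: (p3, p7, p4) → 40.7880
Σ area = 519.199

Euler characteristic 7−15+10 = 2 ✓

facets=10 area=519.199


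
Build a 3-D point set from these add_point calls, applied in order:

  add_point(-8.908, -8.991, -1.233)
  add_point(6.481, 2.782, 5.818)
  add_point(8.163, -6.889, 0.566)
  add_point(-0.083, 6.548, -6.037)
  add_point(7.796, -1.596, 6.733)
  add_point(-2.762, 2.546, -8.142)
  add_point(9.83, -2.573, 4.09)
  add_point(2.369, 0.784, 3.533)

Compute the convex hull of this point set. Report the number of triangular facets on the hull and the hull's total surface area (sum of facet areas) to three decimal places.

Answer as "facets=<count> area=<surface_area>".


Hull vertices (8/8): indices [0, 1, 2, 3, 4, 5, 6, 7].

Area of each hull facet:
  f1: (p2, p3, p6) → 48.5848
  f2: (p2, p4, p0) → 69.8907
  f3: (p2, p4, p6) → 8.7420
  f4: (p1, p4, p0) → 46.4274
  f5: (p1, p3, p6) → 44.7558
  f6: (p1, p4, p6) → 7.7769
  f7: (p5, p3, p0) → 30.5204
  f8: (p5, p2, p0) → 113.7457
  f9: (p5, p2, p3) → 44.0286
  f10: (p7, p3, p0) → 89.1935
  f11: (p7, p1, p0) → 11.3385
  f12: (p7, p1, p3) → 27.3849
Σ area = 542.389

Euler characteristic 8−18+12 = 2 ✓

facets=12 area=542.389


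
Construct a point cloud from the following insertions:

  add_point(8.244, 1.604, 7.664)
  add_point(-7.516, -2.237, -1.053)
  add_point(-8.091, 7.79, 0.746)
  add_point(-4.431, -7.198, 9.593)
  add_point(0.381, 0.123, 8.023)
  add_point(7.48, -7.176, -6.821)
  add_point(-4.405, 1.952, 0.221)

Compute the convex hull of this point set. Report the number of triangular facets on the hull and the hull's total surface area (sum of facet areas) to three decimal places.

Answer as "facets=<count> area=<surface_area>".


facets=8 area=657.425

Extreme-point indices: [0, 1, 2, 3, 4, 5] — 6 of 7 on the boundary.

Facet areas (half cross-product norm):
  f1: (p5, p0, p2) → 156.5753
  f2: (p5, p3, p0) → 128.4966
  f3: (p1, p3, p2) → 59.8014
  f4: (p1, p5, p2) → 78.6124
  f5: (p1, p5, p3) → 101.9534
  f6: (p4, p0, p2) → 47.4350
  f7: (p4, p3, p2) → 58.7788
  f8: (p4, p3, p0) → 25.7724
Σ area = 657.425

Euler: V−E+F = 6−12+8 = 2.


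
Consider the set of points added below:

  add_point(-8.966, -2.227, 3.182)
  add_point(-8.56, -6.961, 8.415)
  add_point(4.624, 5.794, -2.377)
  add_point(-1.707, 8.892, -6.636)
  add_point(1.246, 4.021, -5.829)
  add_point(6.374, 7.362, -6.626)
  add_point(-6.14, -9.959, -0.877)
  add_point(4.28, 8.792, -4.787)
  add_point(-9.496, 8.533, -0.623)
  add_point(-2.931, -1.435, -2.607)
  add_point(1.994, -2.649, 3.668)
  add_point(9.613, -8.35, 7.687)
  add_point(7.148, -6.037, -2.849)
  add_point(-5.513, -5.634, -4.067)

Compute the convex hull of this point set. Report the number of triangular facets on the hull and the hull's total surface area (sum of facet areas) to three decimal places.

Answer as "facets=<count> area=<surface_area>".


facets=18 area=999.510

11 of the 14 inputs are extreme points: [0, 1, 2, 3, 5, 6, 7, 8, 11, 12, 13].

Facet areas (half cross-product norm):
  f1: (p1, p11, p8) → 163.0354
  f2: (p1, p6, p11) → 87.5377
  f3: (p0, p6, p8) → 39.3752
  f4: (p0, p1, p8) → 19.1795
  f5: (p0, p1, p6) → 31.3701
  f6: (p7, p5, p11) → 33.6399
  f7: (p3, p7, p8) → 25.2434
  f8: (p3, p7, p5) → 8.6491
  f9: (p12, p6, p11) → 77.4099
  f10: (p12, p5, p11) → 68.0374
  f11: (p2, p11, p8) → 122.5909
  f12: (p2, p7, p8) → 27.6277
  f13: (p2, p7, p11) → 6.9005
  f14: (p13, p12, p6) → 34.4080
  f15: (p13, p6, p8) → 33.1794
  f16: (p13, p3, p8) → 70.6597
  f17: (p13, p3, p5) → 62.5041
  f18: (p13, p12, p5) → 88.1619
Σ area = 999.510

Check V−E+F: 11 − 27 + 18 = 2.


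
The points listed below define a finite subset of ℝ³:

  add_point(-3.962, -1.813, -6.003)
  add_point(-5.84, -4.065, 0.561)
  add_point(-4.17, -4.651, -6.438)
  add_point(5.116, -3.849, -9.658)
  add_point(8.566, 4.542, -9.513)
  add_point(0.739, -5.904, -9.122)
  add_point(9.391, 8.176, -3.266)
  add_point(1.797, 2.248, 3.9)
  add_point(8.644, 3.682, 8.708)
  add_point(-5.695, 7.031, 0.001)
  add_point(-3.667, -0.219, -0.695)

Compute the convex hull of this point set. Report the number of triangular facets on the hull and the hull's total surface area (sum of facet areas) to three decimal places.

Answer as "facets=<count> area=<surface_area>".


facets=14 area=729.739

Extreme-point indices: [0, 1, 2, 3, 4, 5, 6, 8, 9] — 9 of 11 on the boundary.

Per-facet area ½‖(b−a)×(c−a)‖:
  f1: (p9, p8, p1) → 92.9124
  f2: (p9, p8, p6) → 95.1802
  f3: (p2, p9, p1) → 40.0900
  f4: (p4, p9, p6) → 56.2620
  f5: (p4, p8, p6) → 36.5285
  f6: (p4, p8, p3) → 82.7309
  f7: (p5, p4, p3) → 15.0628
  f8: (p5, p2, p1) → 15.3702
  f9: (p5, p8, p1) → 108.6313
  f10: (p5, p8, p3) → 47.8969
  f11: (p0, p2, p9) → 7.4785
  f12: (p0, p4, p9) → 78.1120
  f13: (p0, p5, p2) → 8.0420
  f14: (p0, p5, p4) → 45.4409
Σ area = 729.739

Check V−E+F: 9 − 21 + 14 = 2.


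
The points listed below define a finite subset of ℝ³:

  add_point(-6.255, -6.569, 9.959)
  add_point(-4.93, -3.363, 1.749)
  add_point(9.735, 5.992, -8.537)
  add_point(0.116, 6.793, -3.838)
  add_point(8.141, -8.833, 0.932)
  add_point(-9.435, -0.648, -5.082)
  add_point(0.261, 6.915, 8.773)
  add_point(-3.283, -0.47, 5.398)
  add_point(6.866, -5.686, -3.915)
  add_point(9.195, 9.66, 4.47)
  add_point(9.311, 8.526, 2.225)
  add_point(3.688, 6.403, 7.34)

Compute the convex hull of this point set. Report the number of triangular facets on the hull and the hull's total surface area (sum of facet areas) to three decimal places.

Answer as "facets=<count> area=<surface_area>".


facets=16 area=1019.291

Points on the hull: [0, 2, 3, 4, 5, 6, 8, 9, 10, 11] (10 of 12).

Triangle areas on the boundary:
  f1: (p0, p4, p5) → 135.9112
  f2: (p8, p2, p5) → 109.8131
  f3: (p8, p4, p5) → 45.9730
  f4: (p8, p4, p2) → 26.1388
  f5: (p3, p2, p5) → 51.6285
  f6: (p3, p9, p2) → 63.8085
  f7: (p10, p4, p2) → 92.1501
  f8: (p10, p9, p2) → 3.2623
  f9: (p10, p9, p4) → 18.8777
  f10: (p11, p9, p4) → 59.9244
  f11: (p11, p0, p4) → 124.1302
  f12: (p6, p3, p9) → 59.3090
  f13: (p6, p11, p9) → 7.6960
  f14: (p6, p3, p5) → 76.2257
  f15: (p6, p0, p5) → 117.6102
  f16: (p6, p11, p0) → 26.8319
Σ area = 1019.291

Check V−E+F: 10 − 24 + 16 = 2.


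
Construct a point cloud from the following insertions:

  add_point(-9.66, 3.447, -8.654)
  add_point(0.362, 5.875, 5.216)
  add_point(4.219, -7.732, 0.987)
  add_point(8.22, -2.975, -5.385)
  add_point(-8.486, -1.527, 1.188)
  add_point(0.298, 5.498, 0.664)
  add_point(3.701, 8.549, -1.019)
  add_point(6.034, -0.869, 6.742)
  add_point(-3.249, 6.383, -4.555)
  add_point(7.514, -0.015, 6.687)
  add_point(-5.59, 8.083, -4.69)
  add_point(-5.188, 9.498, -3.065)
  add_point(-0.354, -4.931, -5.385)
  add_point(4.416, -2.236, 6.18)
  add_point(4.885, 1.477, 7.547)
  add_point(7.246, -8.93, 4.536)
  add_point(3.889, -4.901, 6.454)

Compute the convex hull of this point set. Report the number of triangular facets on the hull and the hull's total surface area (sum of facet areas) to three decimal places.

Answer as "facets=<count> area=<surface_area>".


facets=22 area=817.778

13 of the 17 inputs are extreme points: [0, 1, 2, 3, 4, 6, 9, 10, 11, 12, 14, 15, 16].

Area of each hull facet:
  f1: (p4, p11, p0) → 49.7358
  f2: (p6, p3, p0) → 105.2087
  f3: (p12, p3, p0) → 47.2569
  f4: (p12, p4, p0) → 57.9032
  f5: (p10, p11, p0) → 3.3196
  f6: (p10, p6, p0) → 24.5193
  f7: (p10, p6, p11) → 9.6592
  f8: (p9, p15, p3) → 50.8070
  f9: (p9, p6, p3) → 68.1941
  f10: (p2, p15, p3) → 19.8451
  f11: (p2, p12, p3) → 32.5060
  f12: (p2, p4, p15) → 25.4787
  f13: (p2, p12, p4) → 45.7266
  f14: (p16, p4, p15) → 31.4898
  f15: (p16, p9, p15) → 16.5257
  f16: (p1, p4, p11) → 58.5248
  f17: (p1, p6, p11) → 33.9171
  f18: (p14, p16, p9) → 9.5128
  f19: (p14, p9, p6) → 17.2695
  f20: (p14, p1, p6) → 24.8040
  f21: (p14, p16, p4) → 45.3578
  f22: (p14, p1, p4) → 40.2161
Σ area = 817.778

Euler characteristic 13−33+22 = 2 ✓


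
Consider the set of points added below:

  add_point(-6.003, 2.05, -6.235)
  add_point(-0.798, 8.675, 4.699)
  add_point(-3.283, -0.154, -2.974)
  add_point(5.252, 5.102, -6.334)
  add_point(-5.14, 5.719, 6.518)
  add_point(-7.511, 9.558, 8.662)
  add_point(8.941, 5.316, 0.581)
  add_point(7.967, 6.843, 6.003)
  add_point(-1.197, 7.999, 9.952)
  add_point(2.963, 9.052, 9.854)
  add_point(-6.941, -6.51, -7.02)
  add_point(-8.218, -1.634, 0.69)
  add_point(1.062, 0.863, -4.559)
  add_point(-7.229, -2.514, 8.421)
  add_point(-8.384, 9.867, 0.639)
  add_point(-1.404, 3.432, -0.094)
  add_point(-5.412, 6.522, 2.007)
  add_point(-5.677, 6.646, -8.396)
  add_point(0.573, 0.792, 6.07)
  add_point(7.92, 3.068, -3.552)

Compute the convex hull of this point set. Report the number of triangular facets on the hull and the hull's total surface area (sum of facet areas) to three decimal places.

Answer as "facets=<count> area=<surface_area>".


13 of the 20 inputs are extreme points: [3, 5, 6, 7, 8, 9, 10, 11, 13, 14, 17, 18, 19].

Per-facet area ½‖(b−a)×(c−a)‖:
  f1: (p17, p10, p14) → 64.8771
  f2: (p9, p13, p8) → 19.0583
  f3: (p11, p10, p14) → 45.0039
  f4: (p11, p13, p10) → 23.9709
  f5: (p5, p13, p8) → 38.7330
  f6: (p5, p9, p14) → 41.5607
  f7: (p5, p9, p8) → 7.2419
  f8: (p5, p11, p14) → 46.4024
  f9: (p5, p11, p13) → 47.1497
  f10: (p3, p17, p10) → 74.4560
  f11: (p3, p17, p14) → 55.3855
  f12: (p3, p9, p14) → 107.5160
  f13: (p7, p9, p13) → 50.8167
  f14: (p7, p3, p6) → 14.4683
  f15: (p7, p3, p9) → 38.2425
  f16: (p19, p3, p6) → 9.3159
  f17: (p19, p3, p10) → 36.3217
  f18: (p18, p7, p6) → 27.2966
  f19: (p18, p7, p13) → 15.8008
  f20: (p18, p19, p6) → 26.3623
  f21: (p18, p13, p10) → 68.9856
  f22: (p18, p19, p10) → 99.6606
Σ area = 958.626

Euler: V−E+F = 13−33+22 = 2.

facets=22 area=958.626
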